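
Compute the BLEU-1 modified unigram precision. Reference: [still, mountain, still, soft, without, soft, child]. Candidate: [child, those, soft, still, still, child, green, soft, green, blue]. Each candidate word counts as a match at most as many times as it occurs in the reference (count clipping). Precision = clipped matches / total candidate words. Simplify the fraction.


Reference word counts: {'child': 1, 'mountain': 1, 'soft': 2, 'still': 2, 'without': 1}
Checking each candidate word (with clipping):
  'child' -> in reference (ref count 1, used 1/1) -> match (matches: 1)
  'those' -> not in reference -> no match (matches: 1)
  'soft' -> in reference (ref count 2, used 1/2) -> match (matches: 2)
  'still' -> in reference (ref count 2, used 1/2) -> match (matches: 3)
  'still' -> in reference (ref count 2, used 2/2) -> match (matches: 4)
  'child' -> ref count 1 already used up (1/1) -> clipped, no match (matches: 4)
  'green' -> not in reference -> no match (matches: 4)
  'soft' -> in reference (ref count 2, used 2/2) -> match (matches: 5)
  'green' -> not in reference -> no match (matches: 5)
  'blue' -> not in reference -> no match (matches: 5)
Clipped matches: 5, Candidate length: 10
Precision = 5/10 = 1/2

1/2


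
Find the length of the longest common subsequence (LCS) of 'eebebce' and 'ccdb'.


DP table for LCS of 'eebebce' and 'ccdb':
       c  c  d  b
    0  0  0  0  0
  e 0  0  0  0  0
  e 0  0  0  0  0
  b 0  0  0  0  1
  e 0  0  0  0  1
  b 0  0  0  0  1
  c 0  1  1  1  1
  e 0  1  1  1  1
LCS: 'b'
LCS length = 1

1


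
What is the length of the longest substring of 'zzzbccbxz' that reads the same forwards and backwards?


Scanning 'zzzbccbxz' for palindromic substrings.
Substring at positions 3-6: 'bccb'.
Check: reverse('bccb') = 'bccb' -> palindrome confirmed.
Neighbouring characters ('z' / 'x') break symmetry, so it cannot extend further.
No longer palindromic substring exists; longest length = 4

4


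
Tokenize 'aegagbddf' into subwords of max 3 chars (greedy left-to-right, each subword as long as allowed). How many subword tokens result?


'aegagbddf' has 9 characters.
Chunking with max size 3:
  Chunk 1: 'aeg' (positions 0-2)
  Chunk 2: 'agb' (positions 3-5)
  Chunk 3: 'ddf' (positions 6-8)
Total chunks: ceil(9 / 3) = 3

3


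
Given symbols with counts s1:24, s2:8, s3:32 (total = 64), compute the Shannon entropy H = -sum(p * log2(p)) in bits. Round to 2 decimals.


Computing entropy H = -sum(p_i * log2(p_i)):
  s1: p = 24/64 = 0.3750, -p*log2(p) = 0.5306
  s2: p = 8/64 = 0.1250, -p*log2(p) = 0.3750
  s3: p = 32/64 = 0.5000, -p*log2(p) = 0.5000
H = sum of terms = 1.4056
Rounded to 2 decimals: 1.41

1.41


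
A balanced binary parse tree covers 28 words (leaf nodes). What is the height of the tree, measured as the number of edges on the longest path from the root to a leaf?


In a balanced binary tree with n leaves the deepest leaf is ceil(log2(n)) edges below the root.
log2(28) = 4.8074
ceil(4.8074) = 5
height (edges) = 5

5


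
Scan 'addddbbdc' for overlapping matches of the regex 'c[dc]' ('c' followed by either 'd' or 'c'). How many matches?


Pattern: c[dc] means 'c' followed by either 'd' or 'c'.
Scanning 'addddbbdc' position-by-position:
  Pos 0: window 'ad' -> no
  Pos 1: window 'dd' -> no
  Pos 2: window 'dd' -> no
  Pos 3: window 'dd' -> no
  Pos 4: window 'db' -> no
  Pos 5: window 'bb' -> no
  Pos 6: window 'bd' -> no
  Pos 7: window 'dc' -> no
  Pos 8: window 'c' -> no
Total matches: 0

0


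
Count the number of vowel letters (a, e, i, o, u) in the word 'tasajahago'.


Scanning each character of 'tasajahago':
  Position 1: 't' -> consonant (running count: 0)
  Position 2: 'a' -> vowel (running count: 1)
  Position 3: 's' -> consonant (running count: 1)
  Position 4: 'a' -> vowel (running count: 2)
  Position 5: 'j' -> consonant (running count: 2)
  Position 6: 'a' -> vowel (running count: 3)
  Position 7: 'h' -> consonant (running count: 3)
  Position 8: 'a' -> vowel (running count: 4)
  Position 9: 'g' -> consonant (running count: 4)
  Position 10: 'o' -> vowel (running count: 5)
Total vowels: 5

5


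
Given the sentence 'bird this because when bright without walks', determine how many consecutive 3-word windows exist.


Word trigrams from [7] words:
  Trigram 1: (bird this because)
  Trigram 2: (this because when)
  Trigram 3: (because when bright)
  Trigram 4: (when bright without)
  Trigram 5: (bright without walks)
Total word trigrams: 7 - 2 = 5

5


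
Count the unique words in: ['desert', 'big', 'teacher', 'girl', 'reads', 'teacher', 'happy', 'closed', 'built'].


Listing all tokens and tracking unique types:
  Token 1: 'desert' -> NEW (unique so far: 1)
  Token 2: 'big' -> NEW (unique so far: 2)
  Token 3: 'teacher' -> NEW (unique so far: 3)
  Token 4: 'girl' -> NEW (unique so far: 4)
  Token 5: 'reads' -> NEW (unique so far: 5)
  Token 6: 'teacher' -> duplicate (unique so far: 5)
  Token 7: 'happy' -> NEW (unique so far: 6)
  Token 8: 'closed' -> NEW (unique so far: 7)
  Token 9: 'built' -> NEW (unique so far: 8)
Unique types: ('big', 'built', 'closed', 'desert', 'girl', 'happy', 'reads', 'teacher')
Vocabulary size: 8

8


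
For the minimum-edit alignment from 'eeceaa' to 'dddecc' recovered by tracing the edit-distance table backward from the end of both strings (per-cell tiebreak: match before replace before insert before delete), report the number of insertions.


Edit distance = 5. Backtracking from cell (6, 6) with preference match > replace > insert > delete,
then listing the resulting alignment 'eeceaa' -> 'dddecc' left to right:
  Step 1: replace e->d
  Step 2: replace e->d
  Step 3: replace c->d
  Step 4: keep 'e'
  Step 5: replace a->c
  Step 6: replace a->c
Total insertions: 0

0


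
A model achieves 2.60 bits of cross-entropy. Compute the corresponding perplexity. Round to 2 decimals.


Perplexity formula: PP = 2^H
H = 2.60
PP = 2^2.60
Decompose: 2^2.60 = 2^2 * 2^0.60
2^2 = 4, 2^0.60 ~ 1.5157166
PP ~ 4 * 1.5157166 = 6.0628664
Rounded to 2 decimals: 6.06

6.06


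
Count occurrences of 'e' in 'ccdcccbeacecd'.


Scanning 'ccdcccbeacecd' for 'e':
  Position 7: 'e' -> MATCH (count: 1)
  Position 10: 'e' -> MATCH (count: 2)
Total occurrences of 'e': 2

2


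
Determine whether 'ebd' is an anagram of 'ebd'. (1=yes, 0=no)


Sort characters of 'ebd': 'bde'
Sort characters of 'ebd': 'bde'
Sorted forms match -> they ARE anagrams
Result: 1

1


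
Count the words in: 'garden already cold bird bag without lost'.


Counting words by splitting on spaces:
  Word 1: 'garden'
  Word 2: 'already'
  Word 3: 'cold'
  Word 4: 'bird'
  Word 5: 'bag'
  Word 6: 'without'
  Word 7: 'lost'
Total words: 7

7


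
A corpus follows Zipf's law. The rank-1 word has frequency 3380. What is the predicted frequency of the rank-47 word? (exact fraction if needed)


Zipf's law: freq(rank) = f1 / rank
f1 = 3380, rank = 47
freq = 3380 / 47
GCD(3380, 47) = 1
Simplified: 3380/47

3380/47


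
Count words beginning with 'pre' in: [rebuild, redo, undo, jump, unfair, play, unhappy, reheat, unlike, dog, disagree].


Checking each word for prefix 'pre':
  'rebuild' -> no (count: 0)
  'redo' -> no (count: 0)
  'undo' -> no (count: 0)
  'jump' -> no (count: 0)
  'unfair' -> no (count: 0)
  'play' -> no (count: 0)
  'unhappy' -> no (count: 0)
  'reheat' -> no (count: 0)
  'unlike' -> no (count: 0)
  'dog' -> no (count: 0)
  'disagree' -> no (count: 0)
Total with prefix 'pre': 0

0


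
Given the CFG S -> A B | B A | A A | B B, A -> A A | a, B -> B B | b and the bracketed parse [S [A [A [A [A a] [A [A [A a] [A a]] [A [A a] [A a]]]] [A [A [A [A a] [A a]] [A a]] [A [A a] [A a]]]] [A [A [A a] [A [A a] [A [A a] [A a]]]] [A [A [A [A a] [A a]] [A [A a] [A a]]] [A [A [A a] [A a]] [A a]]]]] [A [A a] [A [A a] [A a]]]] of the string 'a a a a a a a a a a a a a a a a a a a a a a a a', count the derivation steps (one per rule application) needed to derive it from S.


Every bracketed nonterminal node [X ...] in the tree is produced by exactly one rule application.
Reading the tree off as a leftmost derivation:
  Step 1: S  =>  A A   (applied S -> A A)
  Step 2: A A  =>  A A A   (applied A -> A A)
  Step 3: A A A  =>  A A A A   (applied A -> A A)
  Step 4: A A A A  =>  A A A A A   (applied A -> A A)
  Step 5: A A A A A  =>  a A A A A   (applied A -> a)
  Step 6: a A A A A  =>  a A A A A A   (applied A -> A A)
  Step 7: a A A A A A  =>  a A A A A A A   (applied A -> A A)
  Step 8: a A A A A A A  =>  a a A A A A A   (applied A -> a)
  Step 9: a a A A A A A  =>  a a a A A A A   (applied A -> a)
  Step 10: a a a A A A A  =>  a a a A A A A A   (applied A -> A A)
  Step 11: a a a A A A A A  =>  a a a a A A A A   (applied A -> a)
  Step 12: a a a a A A A A  =>  a a a a a A A A   (applied A -> a)
  Step 13: a a a a a A A A  =>  a a a a a A A A A   (applied A -> A A)
  Step 14: a a a a a A A A A  =>  a a a a a A A A A A   (applied A -> A A)
  Step 15: a a a a a A A A A A  =>  a a a a a A A A A A A   (applied A -> A A)
  Step 16: a a a a a A A A A A A  =>  a a a a a a A A A A A   (applied A -> a)
  Step 17: a a a a a a A A A A A  =>  a a a a a a a A A A A   (applied A -> a)
  Step 18: a a a a a a a A A A A  =>  a a a a a a a a A A A   (applied A -> a)
  Step 19: a a a a a a a a A A A  =>  a a a a a a a a A A A A   (applied A -> A A)
  Step 20: a a a a a a a a A A A A  =>  a a a a a a a a a A A A   (applied A -> a)
  Step 21: a a a a a a a a a A A A  =>  a a a a a a a a a a A A   (applied A -> a)
  Step 22: a a a a a a a a a a A A  =>  a a a a a a a a a a A A A   (applied A -> A A)
  Step 23: a a a a a a a a a a A A A  =>  a a a a a a a a a a A A A A   (applied A -> A A)
  Step 24: a a a a a a a a a a A A A A  =>  a a a a a a a a a a a A A A   (applied A -> a)
  Step 25: a a a a a a a a a a a A A A  =>  a a a a a a a a a a a A A A A   (applied A -> A A)
  Step 26: a a a a a a a a a a a A A A A  =>  a a a a a a a a a a a a A A A   (applied A -> a)
  Step 27: a a a a a a a a a a a a A A A  =>  a a a a a a a a a a a a A A A A   (applied A -> A A)
  Step 28: a a a a a a a a a a a a A A A A  =>  a a a a a a a a a a a a a A A A   (applied A -> a)
  Step 29: a a a a a a a a a a a a a A A A  =>  a a a a a a a a a a a a a a A A   (applied A -> a)
  Step 30: a a a a a a a a a a a a a a A A  =>  a a a a a a a a a a a a a a A A A   (applied A -> A A)
  Step 31: a a a a a a a a a a a a a a A A A  =>  a a a a a a a a a a a a a a A A A A   (applied A -> A A)
  Step 32: a a a a a a a a a a a a a a A A A A  =>  a a a a a a a a a a a a a a A A A A A   (applied A -> A A)
  Step 33: a a a a a a a a a a a a a a A A A A A  =>  a a a a a a a a a a a a a a a A A A A   (applied A -> a)
  Step 34: a a a a a a a a a a a a a a a A A A A  =>  a a a a a a a a a a a a a a a a A A A   (applied A -> a)
  Step 35: a a a a a a a a a a a a a a a a A A A  =>  a a a a a a a a a a a a a a a a A A A A   (applied A -> A A)
  Step 36: a a a a a a a a a a a a a a a a A A A A  =>  a a a a a a a a a a a a a a a a a A A A   (applied A -> a)
  Step 37: a a a a a a a a a a a a a a a a a A A A  =>  a a a a a a a a a a a a a a a a a a A A   (applied A -> a)
  Step 38: a a a a a a a a a a a a a a a a a a A A  =>  a a a a a a a a a a a a a a a a a a A A A   (applied A -> A A)
  Step 39: a a a a a a a a a a a a a a a a a a A A A  =>  a a a a a a a a a a a a a a a a a a A A A A   (applied A -> A A)
  Step 40: a a a a a a a a a a a a a a a a a a A A A A  =>  a a a a a a a a a a a a a a a a a a a A A A   (applied A -> a)
  Step 41: a a a a a a a a a a a a a a a a a a a A A A  =>  a a a a a a a a a a a a a a a a a a a a A A   (applied A -> a)
  Step 42: a a a a a a a a a a a a a a a a a a a a A A  =>  a a a a a a a a a a a a a a a a a a a a a A   (applied A -> a)
  Step 43: a a a a a a a a a a a a a a a a a a a a a A  =>  a a a a a a a a a a a a a a a a a a a a a A A   (applied A -> A A)
  Step 44: a a a a a a a a a a a a a a a a a a a a a A A  =>  a a a a a a a a a a a a a a a a a a a a a a A   (applied A -> a)
  Step 45: a a a a a a a a a a a a a a a a a a a a a a A  =>  a a a a a a a a a a a a a a a a a a a a a a A A   (applied A -> A A)
  Step 46: a a a a a a a a a a a a a a a a a a a a a a A A  =>  a a a a a a a a a a a a a a a a a a a a a a a A   (applied A -> a)
  Step 47: a a a a a a a a a a a a a a a a a a a a a a a A  =>  a a a a a a a a a a a a a a a a a a a a a a a a   (applied A -> a)
Final yield: a a a a a a a a a a a a a a a a a a a a a a a a
Total rewrite steps: 47

47


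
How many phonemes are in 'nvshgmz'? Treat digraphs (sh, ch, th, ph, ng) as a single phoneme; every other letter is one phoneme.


Parsing 'nvshgmz' greedily, digraphs first:
  'n' -> consonant phoneme (phonemes so far: 1)
  'v' -> consonant phoneme (phonemes so far: 2)
  'sh' -> digraph (1 consonant phoneme) (phonemes so far: 3)
  'g' -> consonant phoneme (phonemes so far: 4)
  'm' -> consonant phoneme (phonemes so far: 5)
  'z' -> consonant phoneme (phonemes so far: 6)
Total phonemes: 6

6


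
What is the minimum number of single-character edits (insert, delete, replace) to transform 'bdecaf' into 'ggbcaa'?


Building DP table for s1='bdecaf' (len 6) and s2='ggbcaa' (len 6):
       g  g  b  c  a  a
    0  1  2  3  4  5  6
  b 1  1  2  2  3  4  5
  d 2  2  2  3  3  4  5
  e 3  3  3  3  4  4  5
  c 4  4  4  4  3  4  5
  a 5  5  5  5  4  3  4
  f 6  6  6  6  5  4  4
Edit distance = dp[6][6] = 4

4


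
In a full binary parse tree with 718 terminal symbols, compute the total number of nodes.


Leaf nodes (terminals): 718
Internal nodes = n - 1 = 718 - 1 = 717
Total = leaves + internal = 718 + 717 = 1435

1435


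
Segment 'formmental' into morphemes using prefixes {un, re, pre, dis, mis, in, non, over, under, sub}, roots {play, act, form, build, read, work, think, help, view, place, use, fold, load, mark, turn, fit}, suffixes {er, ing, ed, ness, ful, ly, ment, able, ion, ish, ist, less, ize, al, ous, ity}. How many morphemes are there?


Segmenting 'formmental' against the inventory:
  'form' -> root (morpheme 1)
  'ment' -> suffix (morpheme 2)
  'al' -> suffix (morpheme 3)
Total morphemes: 3

3


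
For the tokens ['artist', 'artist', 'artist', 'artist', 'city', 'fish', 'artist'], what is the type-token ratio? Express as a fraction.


Tokens: 7
Unique types: ('artist', 'city', 'fish') = 3
TTR = 3/7
Already in lowest terms.

3/7


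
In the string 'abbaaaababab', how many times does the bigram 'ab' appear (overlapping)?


Scanning 'abbaaaababab' for bigram 'ab':
  Position 0: 'ab' -> MATCH
  Position 1: 'bb' -> no
  Position 2: 'ba' -> no
  Position 3: 'aa' -> no
  Position 4: 'aa' -> no
  Position 5: 'aa' -> no
  Position 6: 'ab' -> MATCH
  Position 7: 'ba' -> no
  Position 8: 'ab' -> MATCH
  Position 9: 'ba' -> no
  Position 10: 'ab' -> MATCH
Total matches: 4

4


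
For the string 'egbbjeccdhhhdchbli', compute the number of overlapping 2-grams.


String 'egbbjeccdhhhdchbli' has length L = 18.
Number of overlapping n-grams = L - n + 1
Substituting: 18 - 2 + 1 = 17

17


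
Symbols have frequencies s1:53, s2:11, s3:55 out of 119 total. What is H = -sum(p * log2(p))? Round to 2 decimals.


Computing entropy H = -sum(p_i * log2(p_i)):
  s1: p = 53/119 = 0.4454, -p*log2(p) = 0.5197
  s2: p = 11/119 = 0.0924, -p*log2(p) = 0.3176
  s3: p = 55/119 = 0.4622, -p*log2(p) = 0.5146
H = sum of terms = 1.3519
Rounded to 2 decimals: 1.35

1.35


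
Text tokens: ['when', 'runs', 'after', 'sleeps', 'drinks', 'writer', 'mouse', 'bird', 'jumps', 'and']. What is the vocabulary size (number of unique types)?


Listing all tokens and tracking unique types:
  Token 1: 'when' -> NEW (unique so far: 1)
  Token 2: 'runs' -> NEW (unique so far: 2)
  Token 3: 'after' -> NEW (unique so far: 3)
  Token 4: 'sleeps' -> NEW (unique so far: 4)
  Token 5: 'drinks' -> NEW (unique so far: 5)
  Token 6: 'writer' -> NEW (unique so far: 6)
  Token 7: 'mouse' -> NEW (unique so far: 7)
  Token 8: 'bird' -> NEW (unique so far: 8)
  Token 9: 'jumps' -> NEW (unique so far: 9)
  Token 10: 'and' -> NEW (unique so far: 10)
Unique types: ('after', 'and', 'bird', 'drinks', 'jumps', 'mouse', 'runs', 'sleeps', 'when', 'writer')
Vocabulary size: 10

10


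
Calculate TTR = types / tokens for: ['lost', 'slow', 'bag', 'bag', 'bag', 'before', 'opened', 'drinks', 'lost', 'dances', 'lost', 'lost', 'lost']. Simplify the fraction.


Tokens: 13
Unique types: ('bag', 'before', 'dances', 'drinks', 'lost', 'opened', 'slow') = 7
TTR = 7/13
Already in lowest terms.

7/13


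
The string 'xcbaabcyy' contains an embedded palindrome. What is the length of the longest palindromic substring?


Scanning 'xcbaabcyy' for palindromic substrings.
Substring at positions 1-6: 'cbaabc'.
Check: reverse('cbaabc') = 'cbaabc' -> palindrome confirmed.
Neighbouring characters ('x' / 'y') break symmetry, so it cannot extend further.
No longer palindromic substring exists; longest length = 6

6


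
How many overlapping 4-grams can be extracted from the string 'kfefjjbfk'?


String 'kfefjjbfk' has length L = 9.
Number of overlapping n-grams = L - n + 1
Substituting: 9 - 4 + 1 = 6

6


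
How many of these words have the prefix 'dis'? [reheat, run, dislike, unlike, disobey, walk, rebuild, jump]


Checking each word for prefix 'dis':
  'reheat' -> no (count: 0)
  'run' -> no (count: 0)
  'dislike' -> YES, starts with 'dis' (count: 1)
  'unlike' -> no (count: 1)
  'disobey' -> YES, starts with 'dis' (count: 2)
  'walk' -> no (count: 2)
  'rebuild' -> no (count: 2)
  'jump' -> no (count: 2)
Total with prefix 'dis': 2

2


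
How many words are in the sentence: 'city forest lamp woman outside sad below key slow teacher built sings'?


Counting words by splitting on spaces:
  Word 1: 'city'
  Word 2: 'forest'
  Word 3: 'lamp'
  Word 4: 'woman'
  Word 5: 'outside'
  Word 6: 'sad'
  Word 7: 'below'
  Word 8: 'key'
  Word 9: 'slow'
  Word 10: 'teacher'
  Word 11: 'built'
  Word 12: 'sings'
Total words: 12

12


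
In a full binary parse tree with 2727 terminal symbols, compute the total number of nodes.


Leaf nodes (terminals): 2727
Internal nodes = n - 1 = 2727 - 1 = 2726
Total = leaves + internal = 2727 + 2726 = 5453

5453


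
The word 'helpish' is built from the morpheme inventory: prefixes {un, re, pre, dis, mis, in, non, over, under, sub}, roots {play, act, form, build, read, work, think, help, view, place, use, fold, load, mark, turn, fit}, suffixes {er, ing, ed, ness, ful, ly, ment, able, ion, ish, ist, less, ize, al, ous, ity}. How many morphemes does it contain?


Segmenting 'helpish' against the inventory:
  'help' -> root (morpheme 1)
  'ish' -> suffix (morpheme 2)
Total morphemes: 2

2


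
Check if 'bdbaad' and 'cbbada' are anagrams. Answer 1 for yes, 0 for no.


Sort characters of 'bdbaad': 'aabbdd'
Sort characters of 'cbbada': 'aabbcd'
Sorted forms differ -> they are NOT anagrams
Result: 0

0


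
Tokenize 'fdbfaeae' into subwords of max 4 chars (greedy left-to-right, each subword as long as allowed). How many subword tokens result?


'fdbfaeae' has 8 characters.
Chunking with max size 4:
  Chunk 1: 'fdbf' (positions 0-3)
  Chunk 2: 'aeae' (positions 4-7)
Total chunks: ceil(8 / 4) = 2

2


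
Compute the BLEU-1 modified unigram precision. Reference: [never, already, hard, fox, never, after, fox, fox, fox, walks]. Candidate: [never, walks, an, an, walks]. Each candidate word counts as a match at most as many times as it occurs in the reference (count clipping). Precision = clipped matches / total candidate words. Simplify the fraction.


Reference word counts: {'after': 1, 'already': 1, 'fox': 4, 'hard': 1, 'never': 2, 'walks': 1}
Checking each candidate word (with clipping):
  'never' -> in reference (ref count 2, used 1/2) -> match (matches: 1)
  'walks' -> in reference (ref count 1, used 1/1) -> match (matches: 2)
  'an' -> not in reference -> no match (matches: 2)
  'an' -> not in reference -> no match (matches: 2)
  'walks' -> ref count 1 already used up (1/1) -> clipped, no match (matches: 2)
Clipped matches: 2, Candidate length: 5
Precision = 2/5

2/5


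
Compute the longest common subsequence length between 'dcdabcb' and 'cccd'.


DP table for LCS of 'dcdabcb' and 'cccd':
       c  c  c  d
    0  0  0  0  0
  d 0  0  0  0  1
  c 0  1  1  1  1
  d 0  1  1  1  2
  a 0  1  1  1  2
  b 0  1  1  1  2
  c 0  1  2  2  2
  b 0  1  2  2  2
LCS: 'cd'
LCS length = 2

2


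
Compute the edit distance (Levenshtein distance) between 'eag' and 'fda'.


Building DP table for s1='eag' (len 3) and s2='fda' (len 3):
       f  d  a
    0  1  2  3
  e 1  1  2  3
  a 2  2  2  2
  g 3  3  3  3
Edit distance = dp[3][3] = 3

3


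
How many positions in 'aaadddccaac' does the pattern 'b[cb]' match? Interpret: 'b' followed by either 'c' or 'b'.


Pattern: b[cb] means 'b' followed by either 'c' or 'b'.
Scanning 'aaadddccaac' position-by-position:
  Pos 0: window 'aa' -> no
  Pos 1: window 'aa' -> no
  Pos 2: window 'ad' -> no
  Pos 3: window 'dd' -> no
  Pos 4: window 'dd' -> no
  Pos 5: window 'dc' -> no
  Pos 6: window 'cc' -> no
  Pos 7: window 'ca' -> no
  Pos 8: window 'aa' -> no
  Pos 9: window 'ac' -> no
  Pos 10: window 'c' -> no
Total matches: 0

0


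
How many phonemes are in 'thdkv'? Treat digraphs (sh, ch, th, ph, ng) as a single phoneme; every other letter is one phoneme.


Parsing 'thdkv' greedily, digraphs first:
  'th' -> digraph (1 consonant phoneme) (phonemes so far: 1)
  'd' -> consonant phoneme (phonemes so far: 2)
  'k' -> consonant phoneme (phonemes so far: 3)
  'v' -> consonant phoneme (phonemes so far: 4)
Total phonemes: 4

4


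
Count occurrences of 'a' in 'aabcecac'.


Scanning 'aabcecac' for 'a':
  Position 0: 'a' -> MATCH (count: 1)
  Position 1: 'a' -> MATCH (count: 2)
  Position 6: 'a' -> MATCH (count: 3)
Total occurrences of 'a': 3

3


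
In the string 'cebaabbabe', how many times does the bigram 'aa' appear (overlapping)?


Scanning 'cebaabbabe' for bigram 'aa':
  Position 0: 'ce' -> no
  Position 1: 'eb' -> no
  Position 2: 'ba' -> no
  Position 3: 'aa' -> MATCH
  Position 4: 'ab' -> no
  Position 5: 'bb' -> no
  Position 6: 'ba' -> no
  Position 7: 'ab' -> no
  Position 8: 'be' -> no
Total matches: 1

1


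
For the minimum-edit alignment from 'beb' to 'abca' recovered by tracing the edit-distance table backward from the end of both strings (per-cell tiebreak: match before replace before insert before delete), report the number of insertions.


Edit distance = 3. Backtracking from cell (3, 4) with preference match > replace > insert > delete,
then listing the resulting alignment 'beb' -> 'abca' left to right:
  Step 1: insert 'a' [insertion #1]
  Step 2: keep 'b'
  Step 3: replace e->c
  Step 4: replace b->a
Total insertions: 1

1


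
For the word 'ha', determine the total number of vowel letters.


Scanning each character of 'ha':
  Position 1: 'h' -> consonant (running count: 0)
  Position 2: 'a' -> vowel (running count: 1)
Total vowels: 1

1


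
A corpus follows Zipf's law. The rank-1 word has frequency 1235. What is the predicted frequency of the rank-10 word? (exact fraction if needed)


Zipf's law: freq(rank) = f1 / rank
f1 = 1235, rank = 10
freq = 1235 / 10
GCD(1235, 10) = 5
Simplified: 247/2

247/2


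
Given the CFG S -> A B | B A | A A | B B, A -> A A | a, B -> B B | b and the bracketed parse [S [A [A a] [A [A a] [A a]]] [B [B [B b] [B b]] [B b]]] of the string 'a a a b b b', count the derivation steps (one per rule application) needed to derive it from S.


Every bracketed nonterminal node [X ...] in the tree is produced by exactly one rule application.
Reading the tree off as a leftmost derivation:
  Step 1: S  =>  A B   (applied S -> A B)
  Step 2: A B  =>  A A B   (applied A -> A A)
  Step 3: A A B  =>  a A B   (applied A -> a)
  Step 4: a A B  =>  a A A B   (applied A -> A A)
  Step 5: a A A B  =>  a a A B   (applied A -> a)
  Step 6: a a A B  =>  a a a B   (applied A -> a)
  Step 7: a a a B  =>  a a a B B   (applied B -> B B)
  Step 8: a a a B B  =>  a a a B B B   (applied B -> B B)
  Step 9: a a a B B B  =>  a a a b B B   (applied B -> b)
  Step 10: a a a b B B  =>  a a a b b B   (applied B -> b)
  Step 11: a a a b b B  =>  a a a b b b   (applied B -> b)
Final yield: a a a b b b
Total rewrite steps: 11

11


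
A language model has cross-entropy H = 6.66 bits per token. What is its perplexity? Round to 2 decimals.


Perplexity formula: PP = 2^H
H = 6.66
PP = 2^6.66
Decompose: 2^6.66 = 2^6 * 2^0.66
2^6 = 64, 2^0.66 ~ 1.5800826
PP ~ 64 * 1.5800826 = 101.1252864
Rounded to 2 decimals: 101.13

101.13


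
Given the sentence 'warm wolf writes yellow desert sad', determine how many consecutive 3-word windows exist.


Word trigrams from [6] words:
  Trigram 1: (warm wolf writes)
  Trigram 2: (wolf writes yellow)
  Trigram 3: (writes yellow desert)
  Trigram 4: (yellow desert sad)
Total word trigrams: 6 - 2 = 4

4


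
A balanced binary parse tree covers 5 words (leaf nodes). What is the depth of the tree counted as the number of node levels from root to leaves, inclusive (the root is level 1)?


In a balanced binary tree with n leaves the deepest leaf is ceil(log2(n)) edges below the root,
so counting node levels inclusive of root and leaves gives ceil(log2(n)) + 1 levels.
log2(5) = 2.3219
ceil(2.3219) = 3
levels = 3 + 1 = 4

4


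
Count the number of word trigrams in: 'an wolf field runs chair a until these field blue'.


Word trigrams from [10] words:
  Trigram 1: (an wolf field)
  Trigram 2: (wolf field runs)
  Trigram 3: (field runs chair)
  Trigram 4: (runs chair a)
  Trigram 5: (chair a until)
  Trigram 6: (a until these)
  Trigram 7: (until these field)
  Trigram 8: (these field blue)
Total word trigrams: 10 - 2 = 8

8


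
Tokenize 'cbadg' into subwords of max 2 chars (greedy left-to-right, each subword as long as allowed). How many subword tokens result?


'cbadg' has 5 characters.
Chunking with max size 2:
  Chunk 1: 'cb' (positions 0-1)
  Chunk 2: 'ad' (positions 2-3)
  Chunk 3: 'g' (positions 4-4)
Total chunks: ceil(5 / 2) = 3

3


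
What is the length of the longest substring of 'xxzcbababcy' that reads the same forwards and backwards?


Scanning 'xxzcbababcy' for palindromic substrings.
Substring at positions 3-9: 'cbababc'.
Check: reverse('cbababc') = 'cbababc' -> palindrome confirmed.
Neighbouring characters ('z' / 'y') break symmetry, so it cannot extend further.
No longer palindromic substring exists; longest length = 7

7


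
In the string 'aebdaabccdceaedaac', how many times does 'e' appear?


Scanning 'aebdaabccdceaedaac' for 'e':
  Position 1: 'e' -> MATCH (count: 1)
  Position 11: 'e' -> MATCH (count: 2)
  Position 13: 'e' -> MATCH (count: 3)
Total occurrences of 'e': 3

3


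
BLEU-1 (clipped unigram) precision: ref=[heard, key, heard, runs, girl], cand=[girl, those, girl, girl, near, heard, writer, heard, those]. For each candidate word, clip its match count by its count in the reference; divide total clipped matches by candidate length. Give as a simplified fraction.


Reference word counts: {'girl': 1, 'heard': 2, 'key': 1, 'runs': 1}
Checking each candidate word (with clipping):
  'girl' -> in reference (ref count 1, used 1/1) -> match (matches: 1)
  'those' -> not in reference -> no match (matches: 1)
  'girl' -> ref count 1 already used up (1/1) -> clipped, no match (matches: 1)
  'girl' -> ref count 1 already used up (1/1) -> clipped, no match (matches: 1)
  'near' -> not in reference -> no match (matches: 1)
  'heard' -> in reference (ref count 2, used 1/2) -> match (matches: 2)
  'writer' -> not in reference -> no match (matches: 2)
  'heard' -> in reference (ref count 2, used 2/2) -> match (matches: 3)
  'those' -> not in reference -> no match (matches: 3)
Clipped matches: 3, Candidate length: 9
Precision = 3/9 = 1/3

1/3


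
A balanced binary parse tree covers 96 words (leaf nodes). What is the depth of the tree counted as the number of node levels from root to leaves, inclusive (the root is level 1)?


In a balanced binary tree with n leaves the deepest leaf is ceil(log2(n)) edges below the root,
so counting node levels inclusive of root and leaves gives ceil(log2(n)) + 1 levels.
log2(96) = 6.5850
ceil(6.5850) = 7
levels = 7 + 1 = 8

8


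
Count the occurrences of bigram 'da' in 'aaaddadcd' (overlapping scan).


Scanning 'aaaddadcd' for bigram 'da':
  Position 0: 'aa' -> no
  Position 1: 'aa' -> no
  Position 2: 'ad' -> no
  Position 3: 'dd' -> no
  Position 4: 'da' -> MATCH
  Position 5: 'ad' -> no
  Position 6: 'dc' -> no
  Position 7: 'cd' -> no
Total matches: 1

1


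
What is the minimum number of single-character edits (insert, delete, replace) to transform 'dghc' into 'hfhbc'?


Building DP table for s1='dghc' (len 4) and s2='hfhbc' (len 5):
       h  f  h  b  c
    0  1  2  3  4  5
  d 1  1  2  3  4  5
  g 2  2  2  3  4  5
  h 3  2  3  2  3  4
  c 4  3  3  3  3  3
Edit distance = dp[4][5] = 3

3


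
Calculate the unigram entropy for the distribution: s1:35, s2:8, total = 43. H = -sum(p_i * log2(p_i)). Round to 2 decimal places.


Computing entropy H = -sum(p_i * log2(p_i)):
  s1: p = 35/43 = 0.8140, -p*log2(p) = 0.2417
  s2: p = 8/43 = 0.1860, -p*log2(p) = 0.4514
H = sum of terms = 0.6931
Rounded to 2 decimals: 0.69

0.69


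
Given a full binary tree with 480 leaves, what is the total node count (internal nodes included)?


Leaf nodes (terminals): 480
Internal nodes = n - 1 = 480 - 1 = 479
Total = leaves + internal = 480 + 479 = 959

959


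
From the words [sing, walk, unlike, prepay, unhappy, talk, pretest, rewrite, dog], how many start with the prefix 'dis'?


Checking each word for prefix 'dis':
  'sing' -> no (count: 0)
  'walk' -> no (count: 0)
  'unlike' -> no (count: 0)
  'prepay' -> no (count: 0)
  'unhappy' -> no (count: 0)
  'talk' -> no (count: 0)
  'pretest' -> no (count: 0)
  'rewrite' -> no (count: 0)
  'dog' -> no (count: 0)
Total with prefix 'dis': 0

0


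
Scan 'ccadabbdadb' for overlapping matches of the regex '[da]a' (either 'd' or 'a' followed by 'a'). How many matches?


Pattern: [da]a means either 'd' or 'a' followed by 'a'.
Scanning 'ccadabbdadb' position-by-position:
  Pos 0: window 'cc' -> no
  Pos 1: window 'ca' -> no
  Pos 2: window 'ad' -> no
  Pos 3: window 'da' -> MATCH
  Pos 4: window 'ab' -> no
  Pos 5: window 'bb' -> no
  Pos 6: window 'bd' -> no
  Pos 7: window 'da' -> MATCH
  Pos 8: window 'ad' -> no
  Pos 9: window 'db' -> no
  Pos 10: window 'b' -> no
Total matches: 2

2


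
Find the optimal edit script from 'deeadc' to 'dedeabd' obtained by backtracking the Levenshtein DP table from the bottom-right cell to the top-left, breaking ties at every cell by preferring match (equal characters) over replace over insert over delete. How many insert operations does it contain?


Edit distance = 3. Backtracking from cell (6, 7) with preference match > replace > insert > delete,
then listing the resulting alignment 'deeadc' -> 'dedeabd' left to right:
  Step 1: keep 'd'
  Step 2: keep 'e'
  Step 3: insert 'd' [insertion #1]
  Step 4: keep 'e'
  Step 5: keep 'a'
  Step 6: replace d->b
  Step 7: replace c->d
Total insertions: 1

1


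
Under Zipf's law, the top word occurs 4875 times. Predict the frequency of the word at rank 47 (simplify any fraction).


Zipf's law: freq(rank) = f1 / rank
f1 = 4875, rank = 47
freq = 4875 / 47
GCD(4875, 47) = 1
Simplified: 4875/47

4875/47


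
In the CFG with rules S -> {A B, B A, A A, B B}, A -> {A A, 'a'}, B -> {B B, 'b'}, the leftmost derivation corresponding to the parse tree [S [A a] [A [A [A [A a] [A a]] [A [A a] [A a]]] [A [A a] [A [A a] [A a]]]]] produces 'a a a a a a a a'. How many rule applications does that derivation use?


Every bracketed nonterminal node [X ...] in the tree is produced by exactly one rule application.
Reading the tree off as a leftmost derivation:
  Step 1: S  =>  A A   (applied S -> A A)
  Step 2: A A  =>  a A   (applied A -> a)
  Step 3: a A  =>  a A A   (applied A -> A A)
  Step 4: a A A  =>  a A A A   (applied A -> A A)
  Step 5: a A A A  =>  a A A A A   (applied A -> A A)
  Step 6: a A A A A  =>  a a A A A   (applied A -> a)
  Step 7: a a A A A  =>  a a a A A   (applied A -> a)
  Step 8: a a a A A  =>  a a a A A A   (applied A -> A A)
  Step 9: a a a A A A  =>  a a a a A A   (applied A -> a)
  Step 10: a a a a A A  =>  a a a a a A   (applied A -> a)
  Step 11: a a a a a A  =>  a a a a a A A   (applied A -> A A)
  Step 12: a a a a a A A  =>  a a a a a a A   (applied A -> a)
  Step 13: a a a a a a A  =>  a a a a a a A A   (applied A -> A A)
  Step 14: a a a a a a A A  =>  a a a a a a a A   (applied A -> a)
  Step 15: a a a a a a a A  =>  a a a a a a a a   (applied A -> a)
Final yield: a a a a a a a a
Total rewrite steps: 15

15


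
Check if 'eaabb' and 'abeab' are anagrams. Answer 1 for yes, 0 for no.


Sort characters of 'eaabb': 'aabbe'
Sort characters of 'abeab': 'aabbe'
Sorted forms match -> they ARE anagrams
Result: 1

1


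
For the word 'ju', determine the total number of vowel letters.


Scanning each character of 'ju':
  Position 1: 'j' -> consonant (running count: 0)
  Position 2: 'u' -> vowel (running count: 1)
Total vowels: 1

1


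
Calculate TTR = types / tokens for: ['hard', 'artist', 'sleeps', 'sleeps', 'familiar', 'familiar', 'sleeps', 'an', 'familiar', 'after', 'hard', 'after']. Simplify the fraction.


Tokens: 12
Unique types: ('after', 'an', 'artist', 'familiar', 'hard', 'sleeps') = 6
TTR = 6/12
Simplify: divide both by 6 -> 1/2
TTR = 1/2

1/2


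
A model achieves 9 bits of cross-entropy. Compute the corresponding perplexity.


Perplexity formula: PP = 2^H
H = 9
PP = 2^9
PP = 2^9 = 512

512


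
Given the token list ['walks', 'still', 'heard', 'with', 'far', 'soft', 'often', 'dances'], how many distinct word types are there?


Listing all tokens and tracking unique types:
  Token 1: 'walks' -> NEW (unique so far: 1)
  Token 2: 'still' -> NEW (unique so far: 2)
  Token 3: 'heard' -> NEW (unique so far: 3)
  Token 4: 'with' -> NEW (unique so far: 4)
  Token 5: 'far' -> NEW (unique so far: 5)
  Token 6: 'soft' -> NEW (unique so far: 6)
  Token 7: 'often' -> NEW (unique so far: 7)
  Token 8: 'dances' -> NEW (unique so far: 8)
Unique types: ('dances', 'far', 'heard', 'often', 'soft', 'still', 'walks', 'with')
Vocabulary size: 8

8


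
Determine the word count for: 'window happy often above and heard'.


Counting words by splitting on spaces:
  Word 1: 'window'
  Word 2: 'happy'
  Word 3: 'often'
  Word 4: 'above'
  Word 5: 'and'
  Word 6: 'heard'
Total words: 6

6


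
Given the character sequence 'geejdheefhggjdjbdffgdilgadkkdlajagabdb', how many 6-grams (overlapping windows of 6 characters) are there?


String 'geejdheefhggjdjbdffgdilgadkkdlajagabdb' has length L = 38.
Number of overlapping n-grams = L - n + 1
Substituting: 38 - 6 + 1 = 33

33


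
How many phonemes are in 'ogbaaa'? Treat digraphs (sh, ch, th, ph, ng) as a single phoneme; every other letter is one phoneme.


Parsing 'ogbaaa' greedily, digraphs first:
  'o' -> vowel phoneme (phonemes so far: 1)
  'g' -> consonant phoneme (phonemes so far: 2)
  'b' -> consonant phoneme (phonemes so far: 3)
  'a' -> vowel phoneme (phonemes so far: 4)
  'a' -> vowel phoneme (phonemes so far: 5)
  'a' -> vowel phoneme (phonemes so far: 6)
Total phonemes: 6

6


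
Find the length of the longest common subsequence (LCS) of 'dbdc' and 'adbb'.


DP table for LCS of 'dbdc' and 'adbb':
       a  d  b  b
    0  0  0  0  0
  d 0  0  1  1  1
  b 0  0  1  2  2
  d 0  0  1  2  2
  c 0  0  1  2  2
LCS: 'db'
LCS length = 2

2


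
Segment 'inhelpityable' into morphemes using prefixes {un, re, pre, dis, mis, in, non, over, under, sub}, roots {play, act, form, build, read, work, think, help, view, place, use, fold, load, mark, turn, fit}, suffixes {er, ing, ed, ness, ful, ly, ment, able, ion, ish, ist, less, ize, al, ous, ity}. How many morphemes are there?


Segmenting 'inhelpityable' against the inventory:
  'in' -> prefix (morpheme 1)
  'help' -> root (morpheme 2)
  'ity' -> suffix (morpheme 3)
  'able' -> suffix (morpheme 4)
Total morphemes: 4

4


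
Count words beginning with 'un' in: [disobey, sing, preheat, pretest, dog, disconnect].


Checking each word for prefix 'un':
  'disobey' -> no (count: 0)
  'sing' -> no (count: 0)
  'preheat' -> no (count: 0)
  'pretest' -> no (count: 0)
  'dog' -> no (count: 0)
  'disconnect' -> no (count: 0)
Total with prefix 'un': 0

0


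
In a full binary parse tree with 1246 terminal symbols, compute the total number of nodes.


Leaf nodes (terminals): 1246
Internal nodes = n - 1 = 1246 - 1 = 1245
Total = leaves + internal = 1246 + 1245 = 2491

2491


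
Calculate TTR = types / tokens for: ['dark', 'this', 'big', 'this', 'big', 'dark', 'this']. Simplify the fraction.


Tokens: 7
Unique types: ('big', 'dark', 'this') = 3
TTR = 3/7
Already in lowest terms.

3/7


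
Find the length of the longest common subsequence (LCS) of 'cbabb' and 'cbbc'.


DP table for LCS of 'cbabb' and 'cbbc':
       c  b  b  c
    0  0  0  0  0
  c 0  1  1  1  1
  b 0  1  2  2  2
  a 0  1  2  2  2
  b 0  1  2  3  3
  b 0  1  2  3  3
LCS: 'cbb'
LCS length = 3

3


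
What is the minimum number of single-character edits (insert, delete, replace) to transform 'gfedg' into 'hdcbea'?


Building DP table for s1='gfedg' (len 5) and s2='hdcbea' (len 6):
       h  d  c  b  e  a
    0  1  2  3  4  5  6
  g 1  1  2  3  4  5  6
  f 2  2  2  3  4  5  6
  e 3  3  3  3  4  4  5
  d 4  4  3  4  4  5  5
  g 5  5  4  4  5  5  6
Edit distance = dp[5][6] = 6

6


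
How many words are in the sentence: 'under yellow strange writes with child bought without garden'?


Counting words by splitting on spaces:
  Word 1: 'under'
  Word 2: 'yellow'
  Word 3: 'strange'
  Word 4: 'writes'
  Word 5: 'with'
  Word 6: 'child'
  Word 7: 'bought'
  Word 8: 'without'
  Word 9: 'garden'
Total words: 9

9


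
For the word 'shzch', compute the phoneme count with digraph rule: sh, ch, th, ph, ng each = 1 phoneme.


Parsing 'shzch' greedily, digraphs first:
  'sh' -> digraph (1 consonant phoneme) (phonemes so far: 1)
  'z' -> consonant phoneme (phonemes so far: 2)
  'ch' -> digraph (1 consonant phoneme) (phonemes so far: 3)
Total phonemes: 3

3


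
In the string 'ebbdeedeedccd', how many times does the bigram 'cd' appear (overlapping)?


Scanning 'ebbdeedeedccd' for bigram 'cd':
  Position 0: 'eb' -> no
  Position 1: 'bb' -> no
  Position 2: 'bd' -> no
  Position 3: 'de' -> no
  Position 4: 'ee' -> no
  Position 5: 'ed' -> no
  Position 6: 'de' -> no
  Position 7: 'ee' -> no
  Position 8: 'ed' -> no
  Position 9: 'dc' -> no
  Position 10: 'cc' -> no
  Position 11: 'cd' -> MATCH
Total matches: 1

1


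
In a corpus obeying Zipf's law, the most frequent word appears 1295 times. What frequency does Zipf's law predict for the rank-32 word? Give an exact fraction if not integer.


Zipf's law: freq(rank) = f1 / rank
f1 = 1295, rank = 32
freq = 1295 / 32
GCD(1295, 32) = 1
Simplified: 1295/32

1295/32


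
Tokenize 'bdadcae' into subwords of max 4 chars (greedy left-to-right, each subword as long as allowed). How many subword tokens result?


'bdadcae' has 7 characters.
Chunking with max size 4:
  Chunk 1: 'bdad' (positions 0-3)
  Chunk 2: 'cae' (positions 4-6)
Total chunks: ceil(7 / 4) = 2

2


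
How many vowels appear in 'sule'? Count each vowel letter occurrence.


Scanning each character of 'sule':
  Position 1: 's' -> consonant (running count: 0)
  Position 2: 'u' -> vowel (running count: 1)
  Position 3: 'l' -> consonant (running count: 1)
  Position 4: 'e' -> vowel (running count: 2)
Total vowels: 2

2


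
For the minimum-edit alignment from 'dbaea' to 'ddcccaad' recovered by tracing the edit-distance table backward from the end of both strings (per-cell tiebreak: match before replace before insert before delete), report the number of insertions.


Edit distance = 6. Backtracking from cell (5, 8) with preference match > replace > insert > delete,
then listing the resulting alignment 'dbaea' -> 'ddcccaad' left to right:
  Step 1: insert 'd' [insertion #1]
  Step 2: keep 'd'
  Step 3: insert 'c' [insertion #2]
  Step 4: insert 'c' [insertion #3]
  Step 5: replace b->c
  Step 6: keep 'a'
  Step 7: replace e->a
  Step 8: replace a->d
Total insertions: 3

3
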